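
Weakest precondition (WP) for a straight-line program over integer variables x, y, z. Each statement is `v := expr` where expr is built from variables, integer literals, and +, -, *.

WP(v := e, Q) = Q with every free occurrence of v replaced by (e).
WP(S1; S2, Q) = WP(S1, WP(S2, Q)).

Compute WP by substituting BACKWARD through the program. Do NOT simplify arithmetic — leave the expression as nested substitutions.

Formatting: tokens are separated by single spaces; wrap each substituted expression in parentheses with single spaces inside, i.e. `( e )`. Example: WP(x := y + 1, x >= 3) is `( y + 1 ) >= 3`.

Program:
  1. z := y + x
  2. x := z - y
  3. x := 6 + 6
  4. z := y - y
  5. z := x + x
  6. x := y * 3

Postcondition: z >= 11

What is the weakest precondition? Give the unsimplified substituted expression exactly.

Answer: ( ( 6 + 6 ) + ( 6 + 6 ) ) >= 11

Derivation:
post: z >= 11
stmt 6: x := y * 3  -- replace 0 occurrence(s) of x with (y * 3)
  => z >= 11
stmt 5: z := x + x  -- replace 1 occurrence(s) of z with (x + x)
  => ( x + x ) >= 11
stmt 4: z := y - y  -- replace 0 occurrence(s) of z with (y - y)
  => ( x + x ) >= 11
stmt 3: x := 6 + 6  -- replace 2 occurrence(s) of x with (6 + 6)
  => ( ( 6 + 6 ) + ( 6 + 6 ) ) >= 11
stmt 2: x := z - y  -- replace 0 occurrence(s) of x with (z - y)
  => ( ( 6 + 6 ) + ( 6 + 6 ) ) >= 11
stmt 1: z := y + x  -- replace 0 occurrence(s) of z with (y + x)
  => ( ( 6 + 6 ) + ( 6 + 6 ) ) >= 11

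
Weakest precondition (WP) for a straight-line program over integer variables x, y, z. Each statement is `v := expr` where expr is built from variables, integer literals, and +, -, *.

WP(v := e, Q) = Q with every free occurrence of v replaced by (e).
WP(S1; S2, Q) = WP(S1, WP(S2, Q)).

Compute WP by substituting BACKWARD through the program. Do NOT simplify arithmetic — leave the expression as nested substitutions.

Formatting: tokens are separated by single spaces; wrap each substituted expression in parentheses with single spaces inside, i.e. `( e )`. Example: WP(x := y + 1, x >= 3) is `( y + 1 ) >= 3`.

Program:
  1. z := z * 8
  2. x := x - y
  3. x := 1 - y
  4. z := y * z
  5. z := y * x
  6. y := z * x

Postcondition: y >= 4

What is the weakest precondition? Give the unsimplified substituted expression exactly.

Answer: ( ( y * ( 1 - y ) ) * ( 1 - y ) ) >= 4

Derivation:
post: y >= 4
stmt 6: y := z * x  -- replace 1 occurrence(s) of y with (z * x)
  => ( z * x ) >= 4
stmt 5: z := y * x  -- replace 1 occurrence(s) of z with (y * x)
  => ( ( y * x ) * x ) >= 4
stmt 4: z := y * z  -- replace 0 occurrence(s) of z with (y * z)
  => ( ( y * x ) * x ) >= 4
stmt 3: x := 1 - y  -- replace 2 occurrence(s) of x with (1 - y)
  => ( ( y * ( 1 - y ) ) * ( 1 - y ) ) >= 4
stmt 2: x := x - y  -- replace 0 occurrence(s) of x with (x - y)
  => ( ( y * ( 1 - y ) ) * ( 1 - y ) ) >= 4
stmt 1: z := z * 8  -- replace 0 occurrence(s) of z with (z * 8)
  => ( ( y * ( 1 - y ) ) * ( 1 - y ) ) >= 4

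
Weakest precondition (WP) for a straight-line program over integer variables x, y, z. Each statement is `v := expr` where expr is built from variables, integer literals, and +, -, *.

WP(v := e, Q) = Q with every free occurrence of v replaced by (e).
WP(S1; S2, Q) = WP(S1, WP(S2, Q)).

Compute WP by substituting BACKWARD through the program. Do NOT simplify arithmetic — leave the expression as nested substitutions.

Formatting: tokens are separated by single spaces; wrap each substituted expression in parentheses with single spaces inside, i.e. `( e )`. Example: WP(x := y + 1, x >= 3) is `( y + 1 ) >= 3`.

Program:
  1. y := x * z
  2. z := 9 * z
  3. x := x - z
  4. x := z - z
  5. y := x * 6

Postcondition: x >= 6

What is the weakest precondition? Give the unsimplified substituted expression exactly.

post: x >= 6
stmt 5: y := x * 6  -- replace 0 occurrence(s) of y with (x * 6)
  => x >= 6
stmt 4: x := z - z  -- replace 1 occurrence(s) of x with (z - z)
  => ( z - z ) >= 6
stmt 3: x := x - z  -- replace 0 occurrence(s) of x with (x - z)
  => ( z - z ) >= 6
stmt 2: z := 9 * z  -- replace 2 occurrence(s) of z with (9 * z)
  => ( ( 9 * z ) - ( 9 * z ) ) >= 6
stmt 1: y := x * z  -- replace 0 occurrence(s) of y with (x * z)
  => ( ( 9 * z ) - ( 9 * z ) ) >= 6

Answer: ( ( 9 * z ) - ( 9 * z ) ) >= 6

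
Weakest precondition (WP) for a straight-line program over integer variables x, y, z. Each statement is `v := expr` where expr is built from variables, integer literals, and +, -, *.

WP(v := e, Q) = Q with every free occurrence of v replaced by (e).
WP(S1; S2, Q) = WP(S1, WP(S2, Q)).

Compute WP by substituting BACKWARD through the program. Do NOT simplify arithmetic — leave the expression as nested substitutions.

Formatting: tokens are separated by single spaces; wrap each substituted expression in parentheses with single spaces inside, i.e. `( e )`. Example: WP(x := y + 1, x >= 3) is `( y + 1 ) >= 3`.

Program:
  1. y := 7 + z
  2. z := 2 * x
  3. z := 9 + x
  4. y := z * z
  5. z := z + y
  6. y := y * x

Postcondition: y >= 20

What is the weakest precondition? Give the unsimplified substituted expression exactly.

Answer: ( ( ( 9 + x ) * ( 9 + x ) ) * x ) >= 20

Derivation:
post: y >= 20
stmt 6: y := y * x  -- replace 1 occurrence(s) of y with (y * x)
  => ( y * x ) >= 20
stmt 5: z := z + y  -- replace 0 occurrence(s) of z with (z + y)
  => ( y * x ) >= 20
stmt 4: y := z * z  -- replace 1 occurrence(s) of y with (z * z)
  => ( ( z * z ) * x ) >= 20
stmt 3: z := 9 + x  -- replace 2 occurrence(s) of z with (9 + x)
  => ( ( ( 9 + x ) * ( 9 + x ) ) * x ) >= 20
stmt 2: z := 2 * x  -- replace 0 occurrence(s) of z with (2 * x)
  => ( ( ( 9 + x ) * ( 9 + x ) ) * x ) >= 20
stmt 1: y := 7 + z  -- replace 0 occurrence(s) of y with (7 + z)
  => ( ( ( 9 + x ) * ( 9 + x ) ) * x ) >= 20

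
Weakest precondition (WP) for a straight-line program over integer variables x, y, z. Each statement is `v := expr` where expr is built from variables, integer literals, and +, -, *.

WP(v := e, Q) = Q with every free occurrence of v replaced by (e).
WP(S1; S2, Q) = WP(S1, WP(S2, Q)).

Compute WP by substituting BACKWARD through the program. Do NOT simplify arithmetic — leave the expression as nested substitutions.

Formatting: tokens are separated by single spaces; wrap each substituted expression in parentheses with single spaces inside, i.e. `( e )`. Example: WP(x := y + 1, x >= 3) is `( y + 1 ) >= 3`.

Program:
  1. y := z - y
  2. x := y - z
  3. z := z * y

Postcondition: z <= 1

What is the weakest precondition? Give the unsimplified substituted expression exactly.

Answer: ( z * ( z - y ) ) <= 1

Derivation:
post: z <= 1
stmt 3: z := z * y  -- replace 1 occurrence(s) of z with (z * y)
  => ( z * y ) <= 1
stmt 2: x := y - z  -- replace 0 occurrence(s) of x with (y - z)
  => ( z * y ) <= 1
stmt 1: y := z - y  -- replace 1 occurrence(s) of y with (z - y)
  => ( z * ( z - y ) ) <= 1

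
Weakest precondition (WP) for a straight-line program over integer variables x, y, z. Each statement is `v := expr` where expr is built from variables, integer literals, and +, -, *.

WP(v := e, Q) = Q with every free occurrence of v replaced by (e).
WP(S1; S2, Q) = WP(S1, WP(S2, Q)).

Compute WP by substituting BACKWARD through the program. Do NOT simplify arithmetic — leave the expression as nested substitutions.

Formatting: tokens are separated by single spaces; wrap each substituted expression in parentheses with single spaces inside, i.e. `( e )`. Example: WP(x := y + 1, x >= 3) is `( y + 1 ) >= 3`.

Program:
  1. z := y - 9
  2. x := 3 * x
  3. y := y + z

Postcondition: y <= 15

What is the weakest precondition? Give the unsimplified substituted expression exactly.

Answer: ( y + ( y - 9 ) ) <= 15

Derivation:
post: y <= 15
stmt 3: y := y + z  -- replace 1 occurrence(s) of y with (y + z)
  => ( y + z ) <= 15
stmt 2: x := 3 * x  -- replace 0 occurrence(s) of x with (3 * x)
  => ( y + z ) <= 15
stmt 1: z := y - 9  -- replace 1 occurrence(s) of z with (y - 9)
  => ( y + ( y - 9 ) ) <= 15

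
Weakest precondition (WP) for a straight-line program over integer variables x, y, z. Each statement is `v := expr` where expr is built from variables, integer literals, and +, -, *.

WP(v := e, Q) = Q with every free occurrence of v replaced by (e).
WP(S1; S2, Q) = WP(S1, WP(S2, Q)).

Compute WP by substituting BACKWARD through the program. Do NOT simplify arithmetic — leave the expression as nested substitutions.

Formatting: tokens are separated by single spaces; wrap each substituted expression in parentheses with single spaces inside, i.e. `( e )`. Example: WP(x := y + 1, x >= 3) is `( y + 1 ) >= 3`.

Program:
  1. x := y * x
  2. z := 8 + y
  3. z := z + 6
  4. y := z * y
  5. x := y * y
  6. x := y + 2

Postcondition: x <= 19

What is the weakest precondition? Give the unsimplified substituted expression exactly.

post: x <= 19
stmt 6: x := y + 2  -- replace 1 occurrence(s) of x with (y + 2)
  => ( y + 2 ) <= 19
stmt 5: x := y * y  -- replace 0 occurrence(s) of x with (y * y)
  => ( y + 2 ) <= 19
stmt 4: y := z * y  -- replace 1 occurrence(s) of y with (z * y)
  => ( ( z * y ) + 2 ) <= 19
stmt 3: z := z + 6  -- replace 1 occurrence(s) of z with (z + 6)
  => ( ( ( z + 6 ) * y ) + 2 ) <= 19
stmt 2: z := 8 + y  -- replace 1 occurrence(s) of z with (8 + y)
  => ( ( ( ( 8 + y ) + 6 ) * y ) + 2 ) <= 19
stmt 1: x := y * x  -- replace 0 occurrence(s) of x with (y * x)
  => ( ( ( ( 8 + y ) + 6 ) * y ) + 2 ) <= 19

Answer: ( ( ( ( 8 + y ) + 6 ) * y ) + 2 ) <= 19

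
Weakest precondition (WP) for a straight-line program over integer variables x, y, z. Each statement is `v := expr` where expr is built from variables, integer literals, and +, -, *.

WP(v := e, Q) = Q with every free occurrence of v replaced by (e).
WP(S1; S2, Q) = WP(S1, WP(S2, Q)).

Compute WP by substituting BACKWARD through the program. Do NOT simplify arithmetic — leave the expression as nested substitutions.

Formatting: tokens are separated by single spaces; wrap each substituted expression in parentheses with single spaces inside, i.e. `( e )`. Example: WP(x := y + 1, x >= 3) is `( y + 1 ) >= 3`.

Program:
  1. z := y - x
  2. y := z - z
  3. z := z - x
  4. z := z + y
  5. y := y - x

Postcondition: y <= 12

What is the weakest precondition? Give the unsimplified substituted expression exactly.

Answer: ( ( ( y - x ) - ( y - x ) ) - x ) <= 12

Derivation:
post: y <= 12
stmt 5: y := y - x  -- replace 1 occurrence(s) of y with (y - x)
  => ( y - x ) <= 12
stmt 4: z := z + y  -- replace 0 occurrence(s) of z with (z + y)
  => ( y - x ) <= 12
stmt 3: z := z - x  -- replace 0 occurrence(s) of z with (z - x)
  => ( y - x ) <= 12
stmt 2: y := z - z  -- replace 1 occurrence(s) of y with (z - z)
  => ( ( z - z ) - x ) <= 12
stmt 1: z := y - x  -- replace 2 occurrence(s) of z with (y - x)
  => ( ( ( y - x ) - ( y - x ) ) - x ) <= 12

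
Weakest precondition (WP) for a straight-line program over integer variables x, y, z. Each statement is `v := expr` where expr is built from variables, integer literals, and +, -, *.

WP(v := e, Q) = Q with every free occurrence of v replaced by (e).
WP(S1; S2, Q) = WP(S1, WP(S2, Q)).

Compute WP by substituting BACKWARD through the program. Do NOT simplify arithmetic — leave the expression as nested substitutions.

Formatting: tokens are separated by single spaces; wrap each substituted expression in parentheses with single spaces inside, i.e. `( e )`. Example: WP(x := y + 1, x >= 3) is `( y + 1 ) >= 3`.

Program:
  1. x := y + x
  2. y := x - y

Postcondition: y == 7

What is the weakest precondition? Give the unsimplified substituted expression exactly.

post: y == 7
stmt 2: y := x - y  -- replace 1 occurrence(s) of y with (x - y)
  => ( x - y ) == 7
stmt 1: x := y + x  -- replace 1 occurrence(s) of x with (y + x)
  => ( ( y + x ) - y ) == 7

Answer: ( ( y + x ) - y ) == 7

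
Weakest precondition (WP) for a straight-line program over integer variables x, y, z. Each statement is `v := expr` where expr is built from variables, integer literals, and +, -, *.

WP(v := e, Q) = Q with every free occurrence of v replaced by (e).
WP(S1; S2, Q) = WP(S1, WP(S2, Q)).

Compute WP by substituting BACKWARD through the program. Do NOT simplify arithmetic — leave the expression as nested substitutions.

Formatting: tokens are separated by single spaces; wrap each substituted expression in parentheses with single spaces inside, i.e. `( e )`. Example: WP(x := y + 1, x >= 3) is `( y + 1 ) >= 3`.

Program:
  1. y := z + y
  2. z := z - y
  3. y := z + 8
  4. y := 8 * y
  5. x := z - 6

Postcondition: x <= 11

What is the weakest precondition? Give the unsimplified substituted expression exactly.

post: x <= 11
stmt 5: x := z - 6  -- replace 1 occurrence(s) of x with (z - 6)
  => ( z - 6 ) <= 11
stmt 4: y := 8 * y  -- replace 0 occurrence(s) of y with (8 * y)
  => ( z - 6 ) <= 11
stmt 3: y := z + 8  -- replace 0 occurrence(s) of y with (z + 8)
  => ( z - 6 ) <= 11
stmt 2: z := z - y  -- replace 1 occurrence(s) of z with (z - y)
  => ( ( z - y ) - 6 ) <= 11
stmt 1: y := z + y  -- replace 1 occurrence(s) of y with (z + y)
  => ( ( z - ( z + y ) ) - 6 ) <= 11

Answer: ( ( z - ( z + y ) ) - 6 ) <= 11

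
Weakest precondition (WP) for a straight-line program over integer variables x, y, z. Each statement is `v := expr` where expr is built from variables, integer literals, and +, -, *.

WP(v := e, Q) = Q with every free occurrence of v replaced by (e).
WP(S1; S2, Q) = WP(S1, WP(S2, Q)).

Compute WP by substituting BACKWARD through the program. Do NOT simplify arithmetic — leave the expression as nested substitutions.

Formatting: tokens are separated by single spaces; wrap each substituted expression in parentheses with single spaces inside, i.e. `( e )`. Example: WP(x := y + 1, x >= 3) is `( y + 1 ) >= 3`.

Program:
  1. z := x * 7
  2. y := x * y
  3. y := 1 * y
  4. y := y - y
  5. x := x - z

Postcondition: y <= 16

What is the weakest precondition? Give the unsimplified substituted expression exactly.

Answer: ( ( 1 * ( x * y ) ) - ( 1 * ( x * y ) ) ) <= 16

Derivation:
post: y <= 16
stmt 5: x := x - z  -- replace 0 occurrence(s) of x with (x - z)
  => y <= 16
stmt 4: y := y - y  -- replace 1 occurrence(s) of y with (y - y)
  => ( y - y ) <= 16
stmt 3: y := 1 * y  -- replace 2 occurrence(s) of y with (1 * y)
  => ( ( 1 * y ) - ( 1 * y ) ) <= 16
stmt 2: y := x * y  -- replace 2 occurrence(s) of y with (x * y)
  => ( ( 1 * ( x * y ) ) - ( 1 * ( x * y ) ) ) <= 16
stmt 1: z := x * 7  -- replace 0 occurrence(s) of z with (x * 7)
  => ( ( 1 * ( x * y ) ) - ( 1 * ( x * y ) ) ) <= 16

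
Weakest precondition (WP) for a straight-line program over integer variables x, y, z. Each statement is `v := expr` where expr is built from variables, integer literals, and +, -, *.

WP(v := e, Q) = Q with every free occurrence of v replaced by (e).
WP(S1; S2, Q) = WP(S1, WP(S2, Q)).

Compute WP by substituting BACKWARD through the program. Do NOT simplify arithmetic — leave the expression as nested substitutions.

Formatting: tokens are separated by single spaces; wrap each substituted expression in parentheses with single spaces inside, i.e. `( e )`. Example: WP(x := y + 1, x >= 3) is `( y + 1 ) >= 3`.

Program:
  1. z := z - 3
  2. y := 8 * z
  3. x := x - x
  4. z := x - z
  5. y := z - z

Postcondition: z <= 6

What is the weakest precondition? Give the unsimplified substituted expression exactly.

Answer: ( ( x - x ) - ( z - 3 ) ) <= 6

Derivation:
post: z <= 6
stmt 5: y := z - z  -- replace 0 occurrence(s) of y with (z - z)
  => z <= 6
stmt 4: z := x - z  -- replace 1 occurrence(s) of z with (x - z)
  => ( x - z ) <= 6
stmt 3: x := x - x  -- replace 1 occurrence(s) of x with (x - x)
  => ( ( x - x ) - z ) <= 6
stmt 2: y := 8 * z  -- replace 0 occurrence(s) of y with (8 * z)
  => ( ( x - x ) - z ) <= 6
stmt 1: z := z - 3  -- replace 1 occurrence(s) of z with (z - 3)
  => ( ( x - x ) - ( z - 3 ) ) <= 6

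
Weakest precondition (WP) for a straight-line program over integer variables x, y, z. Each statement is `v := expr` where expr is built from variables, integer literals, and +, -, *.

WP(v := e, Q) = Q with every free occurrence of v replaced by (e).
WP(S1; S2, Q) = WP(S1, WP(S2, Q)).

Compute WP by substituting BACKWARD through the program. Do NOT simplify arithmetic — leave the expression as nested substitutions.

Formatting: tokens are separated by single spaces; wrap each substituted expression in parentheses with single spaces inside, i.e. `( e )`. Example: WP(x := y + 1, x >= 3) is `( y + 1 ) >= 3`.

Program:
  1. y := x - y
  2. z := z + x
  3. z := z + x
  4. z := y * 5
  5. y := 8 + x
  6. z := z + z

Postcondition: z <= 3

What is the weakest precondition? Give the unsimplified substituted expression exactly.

Answer: ( ( ( x - y ) * 5 ) + ( ( x - y ) * 5 ) ) <= 3

Derivation:
post: z <= 3
stmt 6: z := z + z  -- replace 1 occurrence(s) of z with (z + z)
  => ( z + z ) <= 3
stmt 5: y := 8 + x  -- replace 0 occurrence(s) of y with (8 + x)
  => ( z + z ) <= 3
stmt 4: z := y * 5  -- replace 2 occurrence(s) of z with (y * 5)
  => ( ( y * 5 ) + ( y * 5 ) ) <= 3
stmt 3: z := z + x  -- replace 0 occurrence(s) of z with (z + x)
  => ( ( y * 5 ) + ( y * 5 ) ) <= 3
stmt 2: z := z + x  -- replace 0 occurrence(s) of z with (z + x)
  => ( ( y * 5 ) + ( y * 5 ) ) <= 3
stmt 1: y := x - y  -- replace 2 occurrence(s) of y with (x - y)
  => ( ( ( x - y ) * 5 ) + ( ( x - y ) * 5 ) ) <= 3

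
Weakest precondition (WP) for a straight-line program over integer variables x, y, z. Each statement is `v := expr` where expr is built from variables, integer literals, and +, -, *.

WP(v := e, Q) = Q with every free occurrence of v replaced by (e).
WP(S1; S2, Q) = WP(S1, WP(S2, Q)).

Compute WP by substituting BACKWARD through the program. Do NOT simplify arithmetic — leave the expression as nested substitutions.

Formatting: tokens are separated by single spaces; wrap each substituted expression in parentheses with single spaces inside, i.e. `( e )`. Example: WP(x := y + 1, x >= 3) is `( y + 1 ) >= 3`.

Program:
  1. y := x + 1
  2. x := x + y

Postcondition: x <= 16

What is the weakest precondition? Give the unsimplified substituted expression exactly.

Answer: ( x + ( x + 1 ) ) <= 16

Derivation:
post: x <= 16
stmt 2: x := x + y  -- replace 1 occurrence(s) of x with (x + y)
  => ( x + y ) <= 16
stmt 1: y := x + 1  -- replace 1 occurrence(s) of y with (x + 1)
  => ( x + ( x + 1 ) ) <= 16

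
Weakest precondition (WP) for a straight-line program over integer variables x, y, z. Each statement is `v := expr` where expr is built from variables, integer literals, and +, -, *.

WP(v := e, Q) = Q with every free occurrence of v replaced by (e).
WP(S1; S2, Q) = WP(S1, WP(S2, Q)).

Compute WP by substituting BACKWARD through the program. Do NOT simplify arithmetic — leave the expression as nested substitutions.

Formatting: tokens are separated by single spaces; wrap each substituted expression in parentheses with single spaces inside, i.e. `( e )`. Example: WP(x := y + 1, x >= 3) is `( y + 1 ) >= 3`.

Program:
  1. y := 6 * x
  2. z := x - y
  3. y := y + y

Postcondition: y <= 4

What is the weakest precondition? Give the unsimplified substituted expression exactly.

post: y <= 4
stmt 3: y := y + y  -- replace 1 occurrence(s) of y with (y + y)
  => ( y + y ) <= 4
stmt 2: z := x - y  -- replace 0 occurrence(s) of z with (x - y)
  => ( y + y ) <= 4
stmt 1: y := 6 * x  -- replace 2 occurrence(s) of y with (6 * x)
  => ( ( 6 * x ) + ( 6 * x ) ) <= 4

Answer: ( ( 6 * x ) + ( 6 * x ) ) <= 4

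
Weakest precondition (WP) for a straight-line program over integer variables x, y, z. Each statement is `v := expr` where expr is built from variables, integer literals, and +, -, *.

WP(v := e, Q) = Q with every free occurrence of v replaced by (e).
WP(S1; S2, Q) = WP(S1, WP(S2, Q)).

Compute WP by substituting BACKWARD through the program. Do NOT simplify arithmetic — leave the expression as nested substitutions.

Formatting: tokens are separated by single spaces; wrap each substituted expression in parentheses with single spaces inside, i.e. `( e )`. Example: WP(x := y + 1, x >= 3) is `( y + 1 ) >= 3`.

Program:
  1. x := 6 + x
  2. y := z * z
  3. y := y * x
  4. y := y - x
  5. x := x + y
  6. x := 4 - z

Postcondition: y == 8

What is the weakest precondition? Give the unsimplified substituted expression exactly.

Answer: ( ( ( z * z ) * ( 6 + x ) ) - ( 6 + x ) ) == 8

Derivation:
post: y == 8
stmt 6: x := 4 - z  -- replace 0 occurrence(s) of x with (4 - z)
  => y == 8
stmt 5: x := x + y  -- replace 0 occurrence(s) of x with (x + y)
  => y == 8
stmt 4: y := y - x  -- replace 1 occurrence(s) of y with (y - x)
  => ( y - x ) == 8
stmt 3: y := y * x  -- replace 1 occurrence(s) of y with (y * x)
  => ( ( y * x ) - x ) == 8
stmt 2: y := z * z  -- replace 1 occurrence(s) of y with (z * z)
  => ( ( ( z * z ) * x ) - x ) == 8
stmt 1: x := 6 + x  -- replace 2 occurrence(s) of x with (6 + x)
  => ( ( ( z * z ) * ( 6 + x ) ) - ( 6 + x ) ) == 8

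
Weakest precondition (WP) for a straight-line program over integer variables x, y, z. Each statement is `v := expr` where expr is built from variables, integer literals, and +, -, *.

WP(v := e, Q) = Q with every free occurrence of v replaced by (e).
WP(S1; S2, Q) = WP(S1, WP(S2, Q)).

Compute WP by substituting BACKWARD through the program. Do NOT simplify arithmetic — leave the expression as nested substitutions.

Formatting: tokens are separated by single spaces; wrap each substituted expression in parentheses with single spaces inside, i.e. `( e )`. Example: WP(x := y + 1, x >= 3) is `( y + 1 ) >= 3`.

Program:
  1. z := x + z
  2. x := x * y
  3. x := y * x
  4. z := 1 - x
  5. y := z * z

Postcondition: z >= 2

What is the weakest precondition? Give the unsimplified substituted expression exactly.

post: z >= 2
stmt 5: y := z * z  -- replace 0 occurrence(s) of y with (z * z)
  => z >= 2
stmt 4: z := 1 - x  -- replace 1 occurrence(s) of z with (1 - x)
  => ( 1 - x ) >= 2
stmt 3: x := y * x  -- replace 1 occurrence(s) of x with (y * x)
  => ( 1 - ( y * x ) ) >= 2
stmt 2: x := x * y  -- replace 1 occurrence(s) of x with (x * y)
  => ( 1 - ( y * ( x * y ) ) ) >= 2
stmt 1: z := x + z  -- replace 0 occurrence(s) of z with (x + z)
  => ( 1 - ( y * ( x * y ) ) ) >= 2

Answer: ( 1 - ( y * ( x * y ) ) ) >= 2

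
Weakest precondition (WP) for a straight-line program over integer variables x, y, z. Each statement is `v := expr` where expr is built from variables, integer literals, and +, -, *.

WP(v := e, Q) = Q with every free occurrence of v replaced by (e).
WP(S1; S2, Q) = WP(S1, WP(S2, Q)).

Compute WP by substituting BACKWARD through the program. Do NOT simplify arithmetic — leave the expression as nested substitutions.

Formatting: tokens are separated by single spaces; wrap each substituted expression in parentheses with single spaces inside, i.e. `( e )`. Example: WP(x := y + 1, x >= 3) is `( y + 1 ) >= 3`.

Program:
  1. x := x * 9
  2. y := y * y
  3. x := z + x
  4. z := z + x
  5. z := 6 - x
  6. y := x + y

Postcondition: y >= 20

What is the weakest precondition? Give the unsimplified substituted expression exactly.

post: y >= 20
stmt 6: y := x + y  -- replace 1 occurrence(s) of y with (x + y)
  => ( x + y ) >= 20
stmt 5: z := 6 - x  -- replace 0 occurrence(s) of z with (6 - x)
  => ( x + y ) >= 20
stmt 4: z := z + x  -- replace 0 occurrence(s) of z with (z + x)
  => ( x + y ) >= 20
stmt 3: x := z + x  -- replace 1 occurrence(s) of x with (z + x)
  => ( ( z + x ) + y ) >= 20
stmt 2: y := y * y  -- replace 1 occurrence(s) of y with (y * y)
  => ( ( z + x ) + ( y * y ) ) >= 20
stmt 1: x := x * 9  -- replace 1 occurrence(s) of x with (x * 9)
  => ( ( z + ( x * 9 ) ) + ( y * y ) ) >= 20

Answer: ( ( z + ( x * 9 ) ) + ( y * y ) ) >= 20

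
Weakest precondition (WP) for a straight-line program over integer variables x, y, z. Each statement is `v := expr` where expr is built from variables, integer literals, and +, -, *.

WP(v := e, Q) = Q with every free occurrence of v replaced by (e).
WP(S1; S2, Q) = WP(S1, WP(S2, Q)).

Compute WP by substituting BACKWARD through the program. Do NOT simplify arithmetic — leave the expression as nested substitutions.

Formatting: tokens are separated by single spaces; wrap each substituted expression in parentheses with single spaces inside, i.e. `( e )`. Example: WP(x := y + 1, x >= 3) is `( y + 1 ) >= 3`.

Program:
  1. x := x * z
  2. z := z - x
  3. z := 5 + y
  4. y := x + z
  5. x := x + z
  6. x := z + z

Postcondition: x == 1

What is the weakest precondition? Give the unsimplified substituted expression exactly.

post: x == 1
stmt 6: x := z + z  -- replace 1 occurrence(s) of x with (z + z)
  => ( z + z ) == 1
stmt 5: x := x + z  -- replace 0 occurrence(s) of x with (x + z)
  => ( z + z ) == 1
stmt 4: y := x + z  -- replace 0 occurrence(s) of y with (x + z)
  => ( z + z ) == 1
stmt 3: z := 5 + y  -- replace 2 occurrence(s) of z with (5 + y)
  => ( ( 5 + y ) + ( 5 + y ) ) == 1
stmt 2: z := z - x  -- replace 0 occurrence(s) of z with (z - x)
  => ( ( 5 + y ) + ( 5 + y ) ) == 1
stmt 1: x := x * z  -- replace 0 occurrence(s) of x with (x * z)
  => ( ( 5 + y ) + ( 5 + y ) ) == 1

Answer: ( ( 5 + y ) + ( 5 + y ) ) == 1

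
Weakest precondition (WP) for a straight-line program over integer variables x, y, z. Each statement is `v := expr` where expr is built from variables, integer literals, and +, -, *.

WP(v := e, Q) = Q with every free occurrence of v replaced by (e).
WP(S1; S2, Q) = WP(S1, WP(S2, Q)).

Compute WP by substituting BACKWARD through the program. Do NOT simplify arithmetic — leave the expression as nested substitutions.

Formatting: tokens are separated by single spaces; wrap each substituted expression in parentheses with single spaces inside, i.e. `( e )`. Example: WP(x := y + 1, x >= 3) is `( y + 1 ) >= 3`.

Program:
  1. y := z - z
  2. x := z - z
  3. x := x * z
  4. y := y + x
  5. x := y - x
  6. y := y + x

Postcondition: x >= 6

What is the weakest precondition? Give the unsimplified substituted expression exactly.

Answer: ( ( ( z - z ) + ( ( z - z ) * z ) ) - ( ( z - z ) * z ) ) >= 6

Derivation:
post: x >= 6
stmt 6: y := y + x  -- replace 0 occurrence(s) of y with (y + x)
  => x >= 6
stmt 5: x := y - x  -- replace 1 occurrence(s) of x with (y - x)
  => ( y - x ) >= 6
stmt 4: y := y + x  -- replace 1 occurrence(s) of y with (y + x)
  => ( ( y + x ) - x ) >= 6
stmt 3: x := x * z  -- replace 2 occurrence(s) of x with (x * z)
  => ( ( y + ( x * z ) ) - ( x * z ) ) >= 6
stmt 2: x := z - z  -- replace 2 occurrence(s) of x with (z - z)
  => ( ( y + ( ( z - z ) * z ) ) - ( ( z - z ) * z ) ) >= 6
stmt 1: y := z - z  -- replace 1 occurrence(s) of y with (z - z)
  => ( ( ( z - z ) + ( ( z - z ) * z ) ) - ( ( z - z ) * z ) ) >= 6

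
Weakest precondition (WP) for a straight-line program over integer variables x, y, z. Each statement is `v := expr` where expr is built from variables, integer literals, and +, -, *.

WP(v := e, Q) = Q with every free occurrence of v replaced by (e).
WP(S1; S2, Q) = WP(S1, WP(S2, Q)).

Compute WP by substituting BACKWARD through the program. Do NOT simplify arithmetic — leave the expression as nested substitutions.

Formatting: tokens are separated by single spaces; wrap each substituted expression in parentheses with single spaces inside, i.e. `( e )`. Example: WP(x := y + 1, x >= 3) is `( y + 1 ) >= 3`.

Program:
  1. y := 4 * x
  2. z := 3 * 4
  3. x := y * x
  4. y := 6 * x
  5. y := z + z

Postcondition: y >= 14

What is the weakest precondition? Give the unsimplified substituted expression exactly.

post: y >= 14
stmt 5: y := z + z  -- replace 1 occurrence(s) of y with (z + z)
  => ( z + z ) >= 14
stmt 4: y := 6 * x  -- replace 0 occurrence(s) of y with (6 * x)
  => ( z + z ) >= 14
stmt 3: x := y * x  -- replace 0 occurrence(s) of x with (y * x)
  => ( z + z ) >= 14
stmt 2: z := 3 * 4  -- replace 2 occurrence(s) of z with (3 * 4)
  => ( ( 3 * 4 ) + ( 3 * 4 ) ) >= 14
stmt 1: y := 4 * x  -- replace 0 occurrence(s) of y with (4 * x)
  => ( ( 3 * 4 ) + ( 3 * 4 ) ) >= 14

Answer: ( ( 3 * 4 ) + ( 3 * 4 ) ) >= 14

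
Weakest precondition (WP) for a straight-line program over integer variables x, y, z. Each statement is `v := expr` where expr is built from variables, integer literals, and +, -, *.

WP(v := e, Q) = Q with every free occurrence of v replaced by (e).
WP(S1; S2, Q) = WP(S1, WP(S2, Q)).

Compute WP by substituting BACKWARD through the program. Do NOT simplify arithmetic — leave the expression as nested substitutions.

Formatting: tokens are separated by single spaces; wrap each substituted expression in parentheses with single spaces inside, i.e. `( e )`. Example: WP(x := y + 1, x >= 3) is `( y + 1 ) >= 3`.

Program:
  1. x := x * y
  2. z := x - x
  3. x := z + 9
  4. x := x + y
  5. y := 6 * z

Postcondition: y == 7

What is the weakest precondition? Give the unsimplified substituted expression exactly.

post: y == 7
stmt 5: y := 6 * z  -- replace 1 occurrence(s) of y with (6 * z)
  => ( 6 * z ) == 7
stmt 4: x := x + y  -- replace 0 occurrence(s) of x with (x + y)
  => ( 6 * z ) == 7
stmt 3: x := z + 9  -- replace 0 occurrence(s) of x with (z + 9)
  => ( 6 * z ) == 7
stmt 2: z := x - x  -- replace 1 occurrence(s) of z with (x - x)
  => ( 6 * ( x - x ) ) == 7
stmt 1: x := x * y  -- replace 2 occurrence(s) of x with (x * y)
  => ( 6 * ( ( x * y ) - ( x * y ) ) ) == 7

Answer: ( 6 * ( ( x * y ) - ( x * y ) ) ) == 7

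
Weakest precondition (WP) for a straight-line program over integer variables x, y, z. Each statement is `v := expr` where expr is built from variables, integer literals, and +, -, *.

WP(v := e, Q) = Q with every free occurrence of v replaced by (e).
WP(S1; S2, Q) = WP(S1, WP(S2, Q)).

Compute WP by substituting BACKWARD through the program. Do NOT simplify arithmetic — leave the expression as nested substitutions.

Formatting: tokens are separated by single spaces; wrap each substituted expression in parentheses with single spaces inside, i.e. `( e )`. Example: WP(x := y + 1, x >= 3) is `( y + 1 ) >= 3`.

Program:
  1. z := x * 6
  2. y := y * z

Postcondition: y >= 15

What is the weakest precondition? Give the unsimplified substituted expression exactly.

Answer: ( y * ( x * 6 ) ) >= 15

Derivation:
post: y >= 15
stmt 2: y := y * z  -- replace 1 occurrence(s) of y with (y * z)
  => ( y * z ) >= 15
stmt 1: z := x * 6  -- replace 1 occurrence(s) of z with (x * 6)
  => ( y * ( x * 6 ) ) >= 15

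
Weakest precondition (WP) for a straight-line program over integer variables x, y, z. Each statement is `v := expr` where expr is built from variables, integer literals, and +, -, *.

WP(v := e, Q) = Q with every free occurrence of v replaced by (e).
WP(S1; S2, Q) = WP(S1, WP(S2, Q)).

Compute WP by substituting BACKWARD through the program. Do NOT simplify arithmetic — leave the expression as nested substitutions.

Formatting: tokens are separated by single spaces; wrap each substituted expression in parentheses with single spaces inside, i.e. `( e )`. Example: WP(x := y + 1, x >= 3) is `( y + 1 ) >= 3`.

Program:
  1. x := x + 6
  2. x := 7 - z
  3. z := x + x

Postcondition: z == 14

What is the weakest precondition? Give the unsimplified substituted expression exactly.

post: z == 14
stmt 3: z := x + x  -- replace 1 occurrence(s) of z with (x + x)
  => ( x + x ) == 14
stmt 2: x := 7 - z  -- replace 2 occurrence(s) of x with (7 - z)
  => ( ( 7 - z ) + ( 7 - z ) ) == 14
stmt 1: x := x + 6  -- replace 0 occurrence(s) of x with (x + 6)
  => ( ( 7 - z ) + ( 7 - z ) ) == 14

Answer: ( ( 7 - z ) + ( 7 - z ) ) == 14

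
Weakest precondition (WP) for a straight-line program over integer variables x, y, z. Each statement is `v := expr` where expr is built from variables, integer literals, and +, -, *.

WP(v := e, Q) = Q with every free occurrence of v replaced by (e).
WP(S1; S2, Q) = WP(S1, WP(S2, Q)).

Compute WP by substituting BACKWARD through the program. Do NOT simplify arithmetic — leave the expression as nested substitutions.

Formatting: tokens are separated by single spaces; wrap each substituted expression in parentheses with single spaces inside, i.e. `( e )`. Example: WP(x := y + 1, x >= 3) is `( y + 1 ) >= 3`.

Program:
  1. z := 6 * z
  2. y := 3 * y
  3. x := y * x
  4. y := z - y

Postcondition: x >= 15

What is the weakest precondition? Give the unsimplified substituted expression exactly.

Answer: ( ( 3 * y ) * x ) >= 15

Derivation:
post: x >= 15
stmt 4: y := z - y  -- replace 0 occurrence(s) of y with (z - y)
  => x >= 15
stmt 3: x := y * x  -- replace 1 occurrence(s) of x with (y * x)
  => ( y * x ) >= 15
stmt 2: y := 3 * y  -- replace 1 occurrence(s) of y with (3 * y)
  => ( ( 3 * y ) * x ) >= 15
stmt 1: z := 6 * z  -- replace 0 occurrence(s) of z with (6 * z)
  => ( ( 3 * y ) * x ) >= 15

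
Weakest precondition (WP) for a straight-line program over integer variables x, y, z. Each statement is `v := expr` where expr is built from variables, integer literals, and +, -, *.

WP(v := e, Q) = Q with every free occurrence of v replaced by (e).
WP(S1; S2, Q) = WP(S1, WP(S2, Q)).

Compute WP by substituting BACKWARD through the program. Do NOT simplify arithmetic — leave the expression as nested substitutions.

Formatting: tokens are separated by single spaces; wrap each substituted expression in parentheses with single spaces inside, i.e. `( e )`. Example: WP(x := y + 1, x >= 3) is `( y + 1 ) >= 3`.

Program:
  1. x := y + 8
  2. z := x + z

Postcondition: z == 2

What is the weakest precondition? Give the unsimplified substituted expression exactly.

Answer: ( ( y + 8 ) + z ) == 2

Derivation:
post: z == 2
stmt 2: z := x + z  -- replace 1 occurrence(s) of z with (x + z)
  => ( x + z ) == 2
stmt 1: x := y + 8  -- replace 1 occurrence(s) of x with (y + 8)
  => ( ( y + 8 ) + z ) == 2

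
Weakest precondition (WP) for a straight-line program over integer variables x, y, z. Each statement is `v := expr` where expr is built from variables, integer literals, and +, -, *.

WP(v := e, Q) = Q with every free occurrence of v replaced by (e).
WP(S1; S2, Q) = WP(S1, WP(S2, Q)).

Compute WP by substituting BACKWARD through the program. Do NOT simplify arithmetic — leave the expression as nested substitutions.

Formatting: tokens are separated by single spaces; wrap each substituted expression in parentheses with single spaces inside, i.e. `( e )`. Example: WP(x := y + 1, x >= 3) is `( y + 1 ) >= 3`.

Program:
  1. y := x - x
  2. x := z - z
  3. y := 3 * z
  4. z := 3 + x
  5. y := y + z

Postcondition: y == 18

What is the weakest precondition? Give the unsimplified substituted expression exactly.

Answer: ( ( 3 * z ) + ( 3 + ( z - z ) ) ) == 18

Derivation:
post: y == 18
stmt 5: y := y + z  -- replace 1 occurrence(s) of y with (y + z)
  => ( y + z ) == 18
stmt 4: z := 3 + x  -- replace 1 occurrence(s) of z with (3 + x)
  => ( y + ( 3 + x ) ) == 18
stmt 3: y := 3 * z  -- replace 1 occurrence(s) of y with (3 * z)
  => ( ( 3 * z ) + ( 3 + x ) ) == 18
stmt 2: x := z - z  -- replace 1 occurrence(s) of x with (z - z)
  => ( ( 3 * z ) + ( 3 + ( z - z ) ) ) == 18
stmt 1: y := x - x  -- replace 0 occurrence(s) of y with (x - x)
  => ( ( 3 * z ) + ( 3 + ( z - z ) ) ) == 18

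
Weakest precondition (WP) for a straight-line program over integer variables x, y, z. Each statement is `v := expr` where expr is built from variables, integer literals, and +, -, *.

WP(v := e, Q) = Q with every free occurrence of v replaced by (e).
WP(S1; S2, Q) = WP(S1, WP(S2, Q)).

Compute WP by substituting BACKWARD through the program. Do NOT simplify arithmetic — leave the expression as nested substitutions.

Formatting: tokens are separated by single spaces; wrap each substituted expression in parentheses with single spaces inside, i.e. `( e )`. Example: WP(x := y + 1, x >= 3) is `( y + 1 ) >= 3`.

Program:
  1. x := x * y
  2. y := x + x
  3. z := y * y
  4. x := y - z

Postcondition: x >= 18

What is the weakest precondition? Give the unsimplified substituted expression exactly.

Answer: ( ( ( x * y ) + ( x * y ) ) - ( ( ( x * y ) + ( x * y ) ) * ( ( x * y ) + ( x * y ) ) ) ) >= 18

Derivation:
post: x >= 18
stmt 4: x := y - z  -- replace 1 occurrence(s) of x with (y - z)
  => ( y - z ) >= 18
stmt 3: z := y * y  -- replace 1 occurrence(s) of z with (y * y)
  => ( y - ( y * y ) ) >= 18
stmt 2: y := x + x  -- replace 3 occurrence(s) of y with (x + x)
  => ( ( x + x ) - ( ( x + x ) * ( x + x ) ) ) >= 18
stmt 1: x := x * y  -- replace 6 occurrence(s) of x with (x * y)
  => ( ( ( x * y ) + ( x * y ) ) - ( ( ( x * y ) + ( x * y ) ) * ( ( x * y ) + ( x * y ) ) ) ) >= 18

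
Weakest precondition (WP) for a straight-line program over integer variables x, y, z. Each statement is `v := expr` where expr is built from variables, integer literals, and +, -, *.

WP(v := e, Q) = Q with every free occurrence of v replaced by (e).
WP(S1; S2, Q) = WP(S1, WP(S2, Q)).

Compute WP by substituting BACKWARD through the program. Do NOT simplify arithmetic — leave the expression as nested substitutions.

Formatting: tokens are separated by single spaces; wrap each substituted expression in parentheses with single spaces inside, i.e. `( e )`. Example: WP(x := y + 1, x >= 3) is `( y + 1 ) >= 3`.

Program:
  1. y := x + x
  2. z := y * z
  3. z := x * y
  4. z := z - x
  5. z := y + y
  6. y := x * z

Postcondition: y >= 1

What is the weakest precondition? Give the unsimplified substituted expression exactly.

Answer: ( x * ( ( x + x ) + ( x + x ) ) ) >= 1

Derivation:
post: y >= 1
stmt 6: y := x * z  -- replace 1 occurrence(s) of y with (x * z)
  => ( x * z ) >= 1
stmt 5: z := y + y  -- replace 1 occurrence(s) of z with (y + y)
  => ( x * ( y + y ) ) >= 1
stmt 4: z := z - x  -- replace 0 occurrence(s) of z with (z - x)
  => ( x * ( y + y ) ) >= 1
stmt 3: z := x * y  -- replace 0 occurrence(s) of z with (x * y)
  => ( x * ( y + y ) ) >= 1
stmt 2: z := y * z  -- replace 0 occurrence(s) of z with (y * z)
  => ( x * ( y + y ) ) >= 1
stmt 1: y := x + x  -- replace 2 occurrence(s) of y with (x + x)
  => ( x * ( ( x + x ) + ( x + x ) ) ) >= 1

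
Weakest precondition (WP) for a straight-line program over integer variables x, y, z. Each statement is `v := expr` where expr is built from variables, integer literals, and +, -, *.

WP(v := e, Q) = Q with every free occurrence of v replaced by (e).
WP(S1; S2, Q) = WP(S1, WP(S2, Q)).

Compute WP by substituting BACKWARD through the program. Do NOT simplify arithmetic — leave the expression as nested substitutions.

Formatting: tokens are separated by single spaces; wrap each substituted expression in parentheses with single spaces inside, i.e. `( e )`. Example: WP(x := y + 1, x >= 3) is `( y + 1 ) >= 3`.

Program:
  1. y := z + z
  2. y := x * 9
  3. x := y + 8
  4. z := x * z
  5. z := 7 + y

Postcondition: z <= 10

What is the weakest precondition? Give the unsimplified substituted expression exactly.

post: z <= 10
stmt 5: z := 7 + y  -- replace 1 occurrence(s) of z with (7 + y)
  => ( 7 + y ) <= 10
stmt 4: z := x * z  -- replace 0 occurrence(s) of z with (x * z)
  => ( 7 + y ) <= 10
stmt 3: x := y + 8  -- replace 0 occurrence(s) of x with (y + 8)
  => ( 7 + y ) <= 10
stmt 2: y := x * 9  -- replace 1 occurrence(s) of y with (x * 9)
  => ( 7 + ( x * 9 ) ) <= 10
stmt 1: y := z + z  -- replace 0 occurrence(s) of y with (z + z)
  => ( 7 + ( x * 9 ) ) <= 10

Answer: ( 7 + ( x * 9 ) ) <= 10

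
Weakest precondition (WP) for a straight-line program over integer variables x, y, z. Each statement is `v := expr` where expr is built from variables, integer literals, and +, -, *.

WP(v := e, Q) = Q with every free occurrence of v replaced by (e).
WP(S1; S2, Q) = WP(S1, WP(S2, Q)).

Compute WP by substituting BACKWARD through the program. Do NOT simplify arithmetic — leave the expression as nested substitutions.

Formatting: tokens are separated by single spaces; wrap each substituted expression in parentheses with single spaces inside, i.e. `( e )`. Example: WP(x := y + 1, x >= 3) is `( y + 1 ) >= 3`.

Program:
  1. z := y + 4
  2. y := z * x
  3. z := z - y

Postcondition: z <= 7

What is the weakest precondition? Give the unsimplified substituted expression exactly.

post: z <= 7
stmt 3: z := z - y  -- replace 1 occurrence(s) of z with (z - y)
  => ( z - y ) <= 7
stmt 2: y := z * x  -- replace 1 occurrence(s) of y with (z * x)
  => ( z - ( z * x ) ) <= 7
stmt 1: z := y + 4  -- replace 2 occurrence(s) of z with (y + 4)
  => ( ( y + 4 ) - ( ( y + 4 ) * x ) ) <= 7

Answer: ( ( y + 4 ) - ( ( y + 4 ) * x ) ) <= 7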